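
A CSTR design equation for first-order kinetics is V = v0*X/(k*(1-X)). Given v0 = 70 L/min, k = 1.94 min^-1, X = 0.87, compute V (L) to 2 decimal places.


V = v0 * X / (k * (1 - X))
V = 70 * 0.87 / (1.94 * (1 - 0.87))
V = 60.9 / (1.94 * 0.13)
V = 60.9 / 0.2522
V = 241.48 L


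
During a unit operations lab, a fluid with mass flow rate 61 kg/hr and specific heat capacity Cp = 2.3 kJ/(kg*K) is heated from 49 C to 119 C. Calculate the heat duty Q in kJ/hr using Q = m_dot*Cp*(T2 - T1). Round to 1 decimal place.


Q = m_dot * Cp * (T2 - T1)
Q = 61 * 2.3 * (119 - 49)
Q = 61 * 2.3 * 70
Q = 9821.0 kJ/hr


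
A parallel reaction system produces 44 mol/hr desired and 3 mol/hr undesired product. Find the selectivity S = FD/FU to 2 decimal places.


S = desired product rate / undesired product rate
S = 44 / 3
S = 14.67


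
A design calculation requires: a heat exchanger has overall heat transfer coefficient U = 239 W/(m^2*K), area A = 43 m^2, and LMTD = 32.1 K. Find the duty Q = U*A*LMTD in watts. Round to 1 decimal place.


Q = U * A * LMTD
Q = 239 * 43 * 32.1
Q = 329891.7 W


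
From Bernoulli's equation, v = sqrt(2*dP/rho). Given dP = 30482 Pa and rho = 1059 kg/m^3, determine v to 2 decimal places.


v = sqrt(2*dP/rho)
v = sqrt(2*30482/1059)
v = sqrt(57.567517)
v = 7.59 m/s


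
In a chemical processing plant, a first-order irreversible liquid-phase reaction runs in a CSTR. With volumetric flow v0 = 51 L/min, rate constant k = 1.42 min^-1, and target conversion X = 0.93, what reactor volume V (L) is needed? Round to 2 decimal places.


V = v0 * X / (k * (1 - X))
V = 51 * 0.93 / (1.42 * (1 - 0.93))
V = 47.43 / (1.42 * 0.07)
V = 47.43 / 0.0994
V = 477.16 L


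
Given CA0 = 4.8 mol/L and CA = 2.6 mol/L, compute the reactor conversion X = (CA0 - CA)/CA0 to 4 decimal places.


X = (CA0 - CA) / CA0
X = (4.8 - 2.6) / 4.8
X = 2.2 / 4.8
X = 0.4583


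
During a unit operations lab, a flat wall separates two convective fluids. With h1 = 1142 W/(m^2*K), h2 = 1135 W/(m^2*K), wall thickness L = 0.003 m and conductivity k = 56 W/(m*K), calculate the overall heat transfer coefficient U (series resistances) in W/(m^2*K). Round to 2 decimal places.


1/U = 1/h1 + L/k + 1/h2
1/U = 1/1142 + 0.003/56 + 1/1135
1/U = 0.0008756567 + 5.35714e-05 + 0.0008810573
1/U = 0.0018102854
U = 552.40 W/(m^2*K)


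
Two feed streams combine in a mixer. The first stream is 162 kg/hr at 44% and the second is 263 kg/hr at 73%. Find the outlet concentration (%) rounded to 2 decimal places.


Mass balance on solute: F1*x1 + F2*x2 = F3*x3
F3 = F1 + F2 = 162 + 263 = 425 kg/hr
x3 = (F1*x1 + F2*x2)/F3
x3 = (162*0.44 + 263*0.73) / 425
x3 = 61.95%


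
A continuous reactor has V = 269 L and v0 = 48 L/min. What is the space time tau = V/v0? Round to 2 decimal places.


tau = V / v0
tau = 269 / 48
tau = 5.60 min


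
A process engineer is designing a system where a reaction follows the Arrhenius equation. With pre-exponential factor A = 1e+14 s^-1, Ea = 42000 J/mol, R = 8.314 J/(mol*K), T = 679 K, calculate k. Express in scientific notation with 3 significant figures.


k = A * exp(-Ea/(R*T))
k = 1e+14 * exp(-42000 / (8.314 * 679))
k = 1e+14 * exp(-7.439941)
k = 5.87e+10


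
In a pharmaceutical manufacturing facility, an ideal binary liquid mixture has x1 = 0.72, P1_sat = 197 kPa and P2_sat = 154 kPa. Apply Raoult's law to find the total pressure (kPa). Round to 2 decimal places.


P = x1*P1_sat + x2*P2_sat
x2 = 1 - x1 = 1 - 0.72 = 0.28
P = 0.72*197 + 0.28*154
P = 141.84 + 43.12
P = 184.96 kPa


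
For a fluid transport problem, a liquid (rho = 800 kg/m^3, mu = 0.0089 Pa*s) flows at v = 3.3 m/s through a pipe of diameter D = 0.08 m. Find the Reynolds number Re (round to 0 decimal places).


Re = rho * v * D / mu
Re = 800 * 3.3 * 0.08 / 0.0089
Re = 211.2 / 0.0089
Re = 23730


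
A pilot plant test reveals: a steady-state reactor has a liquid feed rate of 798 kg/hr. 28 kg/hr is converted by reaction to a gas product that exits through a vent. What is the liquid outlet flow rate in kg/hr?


Steady-state mass balance on the main outlet: F_out = F_in - F_removed
F_out = 798 - 28
F_out = 770 kg/hr


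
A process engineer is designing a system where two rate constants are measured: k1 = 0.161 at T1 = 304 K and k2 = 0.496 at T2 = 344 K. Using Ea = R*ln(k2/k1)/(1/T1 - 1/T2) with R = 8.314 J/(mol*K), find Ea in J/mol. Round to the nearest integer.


Ea = R * ln(k2/k1) / (1/T1 - 1/T2)
ln(k2/k1) = ln(0.496/0.161) = 1.1251716
1/T1 - 1/T2 = 1/304 - 1/344 = 0.00038249694
Ea = 8.314 * 1.1251716 / 0.00038249694
Ea = 24457 J/mol


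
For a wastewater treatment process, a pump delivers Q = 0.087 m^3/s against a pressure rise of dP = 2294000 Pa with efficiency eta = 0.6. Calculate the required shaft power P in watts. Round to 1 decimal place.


P = Q * dP / eta
P = 0.087 * 2294000 / 0.6
P = 199578.0 / 0.6
P = 332630.0 W


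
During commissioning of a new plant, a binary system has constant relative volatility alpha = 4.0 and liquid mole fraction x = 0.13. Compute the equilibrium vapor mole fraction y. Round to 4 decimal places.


y = alpha*x / (1 + (alpha-1)*x)
y = 4.0*0.13 / (1 + (4.0-1)*0.13)
y = 0.52 / (1 + 0.39)
y = 0.52 / 1.39
y = 0.3741


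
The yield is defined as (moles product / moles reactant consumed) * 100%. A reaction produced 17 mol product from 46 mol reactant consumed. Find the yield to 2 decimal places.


Yield = (moles product / moles consumed) * 100%
Yield = (17 / 46) * 100
Yield = 0.3696 * 100
Yield = 36.96%


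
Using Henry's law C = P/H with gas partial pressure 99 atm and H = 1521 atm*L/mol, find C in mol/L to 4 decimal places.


C = P / H
C = 99 / 1521
C = 0.0651 mol/L


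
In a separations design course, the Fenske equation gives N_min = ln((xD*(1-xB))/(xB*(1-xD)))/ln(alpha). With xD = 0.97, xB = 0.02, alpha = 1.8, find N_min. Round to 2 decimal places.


N_min = ln((xD*(1-xB))/(xB*(1-xD))) / ln(alpha)
Numerator inside ln: 0.9506 / 0.0006 = 1584.333333
ln(1584.333333) = 7.367919
ln(alpha) = ln(1.8) = 0.587787
N_min = 7.367919 / 0.587787 = 12.54


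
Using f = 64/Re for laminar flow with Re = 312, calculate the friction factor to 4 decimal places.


f = 64 / Re
f = 64 / 312
f = 0.2051


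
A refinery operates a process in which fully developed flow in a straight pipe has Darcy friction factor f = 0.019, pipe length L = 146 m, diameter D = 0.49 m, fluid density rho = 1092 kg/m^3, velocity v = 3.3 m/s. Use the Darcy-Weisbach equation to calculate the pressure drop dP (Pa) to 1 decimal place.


dP = f * (L/D) * (rho*v^2/2)
dP = 0.019 * (146/0.49) * (1092*3.3^2/2)
L/D = 297.95918367
rho*v^2/2 = 1092*10.89/2 = 5945.94
dP = 0.019 * 297.95918367 * 5945.94
dP = 33661.3 Pa


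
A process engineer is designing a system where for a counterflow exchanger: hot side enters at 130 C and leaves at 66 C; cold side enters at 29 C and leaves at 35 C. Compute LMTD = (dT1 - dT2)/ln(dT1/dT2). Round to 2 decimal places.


dT1 = Th_in - Tc_out = 130 - 35 = 95
dT2 = Th_out - Tc_in = 66 - 29 = 37
LMTD = (dT1 - dT2) / ln(dT1/dT2)
LMTD = (95 - 37) / ln(95/37)
LMTD = 61.51 K


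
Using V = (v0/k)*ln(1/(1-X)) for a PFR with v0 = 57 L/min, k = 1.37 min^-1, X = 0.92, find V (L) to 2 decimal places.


V = (v0/k) * ln(1/(1-X))
V = (57/1.37) * ln(1/(1-0.92))
V = 41.605839 * ln(12.5)
V = 41.605839 * 2.525729
V = 105.09 L


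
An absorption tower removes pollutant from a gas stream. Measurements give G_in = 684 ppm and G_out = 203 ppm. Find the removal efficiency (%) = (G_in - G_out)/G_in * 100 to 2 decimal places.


Efficiency = (G_in - G_out) / G_in * 100%
Efficiency = (684 - 203) / 684 * 100
Efficiency = 481 / 684 * 100
Efficiency = 70.32%


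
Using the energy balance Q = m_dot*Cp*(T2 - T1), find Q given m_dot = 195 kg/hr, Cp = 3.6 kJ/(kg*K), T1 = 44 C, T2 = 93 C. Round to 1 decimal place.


Q = m_dot * Cp * (T2 - T1)
Q = 195 * 3.6 * (93 - 44)
Q = 195 * 3.6 * 49
Q = 34398.0 kJ/hr


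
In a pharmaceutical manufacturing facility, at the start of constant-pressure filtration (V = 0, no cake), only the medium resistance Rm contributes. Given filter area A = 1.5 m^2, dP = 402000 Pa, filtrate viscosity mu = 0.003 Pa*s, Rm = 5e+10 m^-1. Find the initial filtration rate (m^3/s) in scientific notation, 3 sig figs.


rate = A * dP / (mu * Rm)
rate = 1.5 * 402000 / (0.003 * 5e+10)
rate = 603000.0 / 1.500e+08
rate = 4.02e-03 m^3/s


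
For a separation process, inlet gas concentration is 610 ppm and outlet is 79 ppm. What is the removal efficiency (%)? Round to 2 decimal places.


Efficiency = (G_in - G_out) / G_in * 100%
Efficiency = (610 - 79) / 610 * 100
Efficiency = 531 / 610 * 100
Efficiency = 87.05%


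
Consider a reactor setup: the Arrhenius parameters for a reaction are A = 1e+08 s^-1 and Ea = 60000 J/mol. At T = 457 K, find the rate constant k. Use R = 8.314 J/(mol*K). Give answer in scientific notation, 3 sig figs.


k = A * exp(-Ea/(R*T))
k = 1e+08 * exp(-60000 / (8.314 * 457))
k = 1e+08 * exp(-15.79156)
k = 1.39e+01


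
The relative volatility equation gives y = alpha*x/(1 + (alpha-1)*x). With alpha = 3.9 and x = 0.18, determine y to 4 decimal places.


y = alpha*x / (1 + (alpha-1)*x)
y = 3.9*0.18 / (1 + (3.9-1)*0.18)
y = 0.702 / (1 + 0.522)
y = 0.702 / 1.522
y = 0.4612


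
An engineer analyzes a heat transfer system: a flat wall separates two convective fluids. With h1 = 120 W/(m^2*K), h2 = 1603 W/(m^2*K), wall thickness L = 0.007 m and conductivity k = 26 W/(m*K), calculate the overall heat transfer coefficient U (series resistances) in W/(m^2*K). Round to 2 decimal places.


1/U = 1/h1 + L/k + 1/h2
1/U = 1/120 + 0.007/26 + 1/1603
1/U = 0.0083333333 + 0.0002692308 + 0.0006238303
1/U = 0.0092263944
U = 108.38 W/(m^2*K)


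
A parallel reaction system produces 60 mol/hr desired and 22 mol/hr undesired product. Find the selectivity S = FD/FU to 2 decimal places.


S = desired product rate / undesired product rate
S = 60 / 22
S = 2.73


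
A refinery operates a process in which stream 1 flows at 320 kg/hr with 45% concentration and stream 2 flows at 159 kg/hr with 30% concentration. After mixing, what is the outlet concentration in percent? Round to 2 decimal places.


Mass balance on solute: F1*x1 + F2*x2 = F3*x3
F3 = F1 + F2 = 320 + 159 = 479 kg/hr
x3 = (F1*x1 + F2*x2)/F3
x3 = (320*0.45 + 159*0.3) / 479
x3 = 40.02%


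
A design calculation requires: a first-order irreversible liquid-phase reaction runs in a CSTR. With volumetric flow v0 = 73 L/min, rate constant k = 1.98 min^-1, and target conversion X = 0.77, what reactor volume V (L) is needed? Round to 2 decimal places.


V = v0 * X / (k * (1 - X))
V = 73 * 0.77 / (1.98 * (1 - 0.77))
V = 56.21 / (1.98 * 0.23)
V = 56.21 / 0.4554
V = 123.43 L


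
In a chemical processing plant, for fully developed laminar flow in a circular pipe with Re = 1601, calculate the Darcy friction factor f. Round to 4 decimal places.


f = 64 / Re
f = 64 / 1601
f = 0.0400


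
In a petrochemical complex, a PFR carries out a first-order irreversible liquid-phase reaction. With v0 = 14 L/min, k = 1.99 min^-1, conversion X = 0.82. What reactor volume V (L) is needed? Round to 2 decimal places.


V = (v0/k) * ln(1/(1-X))
V = (14/1.99) * ln(1/(1-0.82))
V = 7.035176 * ln(5.555556)
V = 7.035176 * 1.714799
V = 12.06 L


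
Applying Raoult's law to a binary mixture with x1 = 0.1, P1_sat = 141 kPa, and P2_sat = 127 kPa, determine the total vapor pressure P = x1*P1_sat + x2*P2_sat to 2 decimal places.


P = x1*P1_sat + x2*P2_sat
x2 = 1 - x1 = 1 - 0.1 = 0.9
P = 0.1*141 + 0.9*127
P = 14.1 + 114.3
P = 128.40 kPa


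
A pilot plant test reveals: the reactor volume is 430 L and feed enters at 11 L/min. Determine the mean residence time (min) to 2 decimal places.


tau = V / v0
tau = 430 / 11
tau = 39.09 min


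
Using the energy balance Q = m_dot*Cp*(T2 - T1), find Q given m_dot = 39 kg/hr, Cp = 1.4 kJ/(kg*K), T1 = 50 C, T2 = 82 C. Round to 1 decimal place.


Q = m_dot * Cp * (T2 - T1)
Q = 39 * 1.4 * (82 - 50)
Q = 39 * 1.4 * 32
Q = 1747.2 kJ/hr


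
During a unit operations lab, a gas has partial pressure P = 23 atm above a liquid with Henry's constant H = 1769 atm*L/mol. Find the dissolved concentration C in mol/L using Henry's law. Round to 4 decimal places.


C = P / H
C = 23 / 1769
C = 0.0130 mol/L


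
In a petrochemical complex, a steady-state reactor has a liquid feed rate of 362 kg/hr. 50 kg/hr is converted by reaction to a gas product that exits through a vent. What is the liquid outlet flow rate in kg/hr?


Steady-state mass balance on the main outlet: F_out = F_in - F_removed
F_out = 362 - 50
F_out = 312 kg/hr


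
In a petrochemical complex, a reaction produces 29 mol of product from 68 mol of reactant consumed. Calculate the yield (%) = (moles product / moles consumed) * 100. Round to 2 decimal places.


Yield = (moles product / moles consumed) * 100%
Yield = (29 / 68) * 100
Yield = 0.4265 * 100
Yield = 42.65%


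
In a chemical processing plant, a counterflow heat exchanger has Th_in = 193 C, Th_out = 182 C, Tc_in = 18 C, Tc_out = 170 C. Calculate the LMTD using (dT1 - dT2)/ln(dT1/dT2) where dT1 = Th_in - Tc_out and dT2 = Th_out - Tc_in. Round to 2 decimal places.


dT1 = Th_in - Tc_out = 193 - 170 = 23
dT2 = Th_out - Tc_in = 182 - 18 = 164
LMTD = (dT1 - dT2) / ln(dT1/dT2)
LMTD = (23 - 164) / ln(23/164)
LMTD = 71.78 K


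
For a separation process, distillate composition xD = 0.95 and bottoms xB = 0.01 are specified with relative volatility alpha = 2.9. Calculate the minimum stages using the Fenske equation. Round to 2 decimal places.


N_min = ln((xD*(1-xB))/(xB*(1-xD))) / ln(alpha)
Numerator inside ln: 0.9405 / 0.0005 = 1881.0
ln(1881.0) = 7.539559
ln(alpha) = ln(2.9) = 1.064711
N_min = 7.539559 / 1.064711 = 7.08


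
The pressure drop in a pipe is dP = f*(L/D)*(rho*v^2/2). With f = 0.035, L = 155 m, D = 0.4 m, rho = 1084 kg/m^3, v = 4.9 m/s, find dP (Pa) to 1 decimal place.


dP = f * (L/D) * (rho*v^2/2)
dP = 0.035 * (155/0.4) * (1084*4.9^2/2)
L/D = 387.5
rho*v^2/2 = 1084*24.01/2 = 13013.42
dP = 0.035 * 387.5 * 13013.42
dP = 176494.5 Pa


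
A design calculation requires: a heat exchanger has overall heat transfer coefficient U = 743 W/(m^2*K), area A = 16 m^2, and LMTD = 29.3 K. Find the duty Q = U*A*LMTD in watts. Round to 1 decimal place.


Q = U * A * LMTD
Q = 743 * 16 * 29.3
Q = 348318.4 W


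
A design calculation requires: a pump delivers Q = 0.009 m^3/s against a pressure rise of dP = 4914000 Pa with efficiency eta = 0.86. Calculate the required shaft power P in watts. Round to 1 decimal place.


P = Q * dP / eta
P = 0.009 * 4914000 / 0.86
P = 44226.0 / 0.86
P = 51425.6 W


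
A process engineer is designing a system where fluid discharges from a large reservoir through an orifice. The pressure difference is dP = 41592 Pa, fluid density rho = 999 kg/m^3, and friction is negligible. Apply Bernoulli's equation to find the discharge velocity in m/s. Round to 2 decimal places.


v = sqrt(2*dP/rho)
v = sqrt(2*41592/999)
v = sqrt(83.267267)
v = 9.13 m/s


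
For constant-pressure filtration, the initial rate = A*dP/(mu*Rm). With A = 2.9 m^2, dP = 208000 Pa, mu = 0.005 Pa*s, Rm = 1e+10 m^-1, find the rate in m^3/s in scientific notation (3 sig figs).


rate = A * dP / (mu * Rm)
rate = 2.9 * 208000 / (0.005 * 1e+10)
rate = 603200.0 / 5.000e+07
rate = 1.21e-02 m^3/s


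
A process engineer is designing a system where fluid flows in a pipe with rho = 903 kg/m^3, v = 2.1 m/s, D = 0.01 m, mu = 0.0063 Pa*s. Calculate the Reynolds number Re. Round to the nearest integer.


Re = rho * v * D / mu
Re = 903 * 2.1 * 0.01 / 0.0063
Re = 18.963 / 0.0063
Re = 3010


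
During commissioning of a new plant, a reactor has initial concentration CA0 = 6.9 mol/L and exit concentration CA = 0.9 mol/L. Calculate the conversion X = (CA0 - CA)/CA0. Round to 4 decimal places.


X = (CA0 - CA) / CA0
X = (6.9 - 0.9) / 6.9
X = 6.0 / 6.9
X = 0.8696


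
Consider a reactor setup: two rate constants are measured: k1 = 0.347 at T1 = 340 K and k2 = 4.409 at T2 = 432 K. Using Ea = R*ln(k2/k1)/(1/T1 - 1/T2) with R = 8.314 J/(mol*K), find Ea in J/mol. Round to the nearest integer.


Ea = R * ln(k2/k1) / (1/T1 - 1/T2)
ln(k2/k1) = ln(4.409/0.347) = 2.5420784
1/T1 - 1/T2 = 1/340 - 1/432 = 0.000626361656
Ea = 8.314 * 2.5420784 / 0.000626361656
Ea = 33742 J/mol


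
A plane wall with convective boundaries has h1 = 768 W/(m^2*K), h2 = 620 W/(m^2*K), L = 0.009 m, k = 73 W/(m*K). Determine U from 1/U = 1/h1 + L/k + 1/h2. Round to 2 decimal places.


1/U = 1/h1 + L/k + 1/h2
1/U = 1/768 + 0.009/73 + 1/620
1/U = 0.0013020833 + 0.0001232877 + 0.0016129032
1/U = 0.0030382742
U = 329.13 W/(m^2*K)


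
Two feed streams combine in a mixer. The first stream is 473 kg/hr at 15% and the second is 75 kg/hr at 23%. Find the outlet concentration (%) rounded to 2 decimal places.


Mass balance on solute: F1*x1 + F2*x2 = F3*x3
F3 = F1 + F2 = 473 + 75 = 548 kg/hr
x3 = (F1*x1 + F2*x2)/F3
x3 = (473*0.15 + 75*0.23) / 548
x3 = 16.09%


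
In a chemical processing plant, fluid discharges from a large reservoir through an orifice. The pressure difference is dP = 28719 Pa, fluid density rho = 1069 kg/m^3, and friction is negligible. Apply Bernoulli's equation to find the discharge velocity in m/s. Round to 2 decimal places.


v = sqrt(2*dP/rho)
v = sqrt(2*28719/1069)
v = sqrt(53.730589)
v = 7.33 m/s


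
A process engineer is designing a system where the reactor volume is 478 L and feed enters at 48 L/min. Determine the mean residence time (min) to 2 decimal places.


tau = V / v0
tau = 478 / 48
tau = 9.96 min


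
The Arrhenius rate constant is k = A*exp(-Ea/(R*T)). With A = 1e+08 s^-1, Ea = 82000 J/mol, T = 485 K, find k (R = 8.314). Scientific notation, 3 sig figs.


k = A * exp(-Ea/(R*T))
k = 1e+08 * exp(-82000 / (8.314 * 485))
k = 1e+08 * exp(-20.335839)
k = 1.47e-01


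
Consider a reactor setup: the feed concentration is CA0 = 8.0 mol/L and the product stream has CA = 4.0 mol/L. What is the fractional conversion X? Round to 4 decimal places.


X = (CA0 - CA) / CA0
X = (8.0 - 4.0) / 8.0
X = 4.0 / 8.0
X = 0.5000


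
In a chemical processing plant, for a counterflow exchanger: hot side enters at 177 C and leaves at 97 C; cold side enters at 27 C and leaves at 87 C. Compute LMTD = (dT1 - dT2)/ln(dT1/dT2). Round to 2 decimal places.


dT1 = Th_in - Tc_out = 177 - 87 = 90
dT2 = Th_out - Tc_in = 97 - 27 = 70
LMTD = (dT1 - dT2) / ln(dT1/dT2)
LMTD = (90 - 70) / ln(90/70)
LMTD = 79.58 K


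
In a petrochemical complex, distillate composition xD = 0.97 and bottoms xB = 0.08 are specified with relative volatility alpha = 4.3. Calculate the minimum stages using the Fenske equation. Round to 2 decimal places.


N_min = ln((xD*(1-xB))/(xB*(1-xD))) / ln(alpha)
Numerator inside ln: 0.8924 / 0.0024 = 371.833333
ln(371.833333) = 5.918446
ln(alpha) = ln(4.3) = 1.458615
N_min = 5.918446 / 1.458615 = 4.06


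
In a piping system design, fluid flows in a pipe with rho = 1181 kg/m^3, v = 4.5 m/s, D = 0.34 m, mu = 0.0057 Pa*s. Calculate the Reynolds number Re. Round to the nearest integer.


Re = rho * v * D / mu
Re = 1181 * 4.5 * 0.34 / 0.0057
Re = 1806.93 / 0.0057
Re = 317005


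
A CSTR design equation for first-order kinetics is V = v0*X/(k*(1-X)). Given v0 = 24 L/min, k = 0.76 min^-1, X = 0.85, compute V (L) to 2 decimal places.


V = v0 * X / (k * (1 - X))
V = 24 * 0.85 / (0.76 * (1 - 0.85))
V = 20.4 / (0.76 * 0.15)
V = 20.4 / 0.114
V = 178.95 L


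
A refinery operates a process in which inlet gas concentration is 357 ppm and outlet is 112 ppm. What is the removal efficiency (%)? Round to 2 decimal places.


Efficiency = (G_in - G_out) / G_in * 100%
Efficiency = (357 - 112) / 357 * 100
Efficiency = 245 / 357 * 100
Efficiency = 68.63%


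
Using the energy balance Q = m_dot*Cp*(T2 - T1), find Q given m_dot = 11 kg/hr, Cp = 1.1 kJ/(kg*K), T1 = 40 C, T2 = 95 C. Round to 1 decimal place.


Q = m_dot * Cp * (T2 - T1)
Q = 11 * 1.1 * (95 - 40)
Q = 11 * 1.1 * 55
Q = 665.5 kJ/hr


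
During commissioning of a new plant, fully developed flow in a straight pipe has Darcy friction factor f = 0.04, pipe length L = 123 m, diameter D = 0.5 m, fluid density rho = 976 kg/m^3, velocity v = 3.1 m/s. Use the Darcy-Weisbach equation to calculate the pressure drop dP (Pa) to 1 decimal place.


dP = f * (L/D) * (rho*v^2/2)
dP = 0.04 * (123/0.5) * (976*3.1^2/2)
L/D = 246.0
rho*v^2/2 = 976*9.61/2 = 4689.68
dP = 0.04 * 246.0 * 4689.68
dP = 46146.5 Pa


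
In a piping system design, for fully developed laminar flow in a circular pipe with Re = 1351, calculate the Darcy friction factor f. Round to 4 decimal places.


f = 64 / Re
f = 64 / 1351
f = 0.0474


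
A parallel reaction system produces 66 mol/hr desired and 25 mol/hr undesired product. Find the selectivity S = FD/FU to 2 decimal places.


S = desired product rate / undesired product rate
S = 66 / 25
S = 2.64


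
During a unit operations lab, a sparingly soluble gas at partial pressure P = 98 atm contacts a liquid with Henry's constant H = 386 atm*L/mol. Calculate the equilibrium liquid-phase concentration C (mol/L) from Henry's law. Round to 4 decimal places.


C = P / H
C = 98 / 386
C = 0.2539 mol/L


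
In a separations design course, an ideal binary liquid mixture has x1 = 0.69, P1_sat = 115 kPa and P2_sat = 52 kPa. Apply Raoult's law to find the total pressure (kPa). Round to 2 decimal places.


P = x1*P1_sat + x2*P2_sat
x2 = 1 - x1 = 1 - 0.69 = 0.31
P = 0.69*115 + 0.31*52
P = 79.35 + 16.12
P = 95.47 kPa


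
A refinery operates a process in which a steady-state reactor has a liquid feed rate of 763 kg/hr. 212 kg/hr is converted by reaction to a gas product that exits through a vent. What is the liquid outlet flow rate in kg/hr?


Steady-state mass balance on the main outlet: F_out = F_in - F_removed
F_out = 763 - 212
F_out = 551 kg/hr


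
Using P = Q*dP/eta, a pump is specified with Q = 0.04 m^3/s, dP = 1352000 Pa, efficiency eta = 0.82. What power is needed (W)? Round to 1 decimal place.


P = Q * dP / eta
P = 0.04 * 1352000 / 0.82
P = 54080.0 / 0.82
P = 65951.2 W


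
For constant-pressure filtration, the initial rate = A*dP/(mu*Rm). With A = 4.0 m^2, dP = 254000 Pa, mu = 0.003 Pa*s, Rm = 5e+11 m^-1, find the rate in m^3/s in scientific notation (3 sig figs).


rate = A * dP / (mu * Rm)
rate = 4.0 * 254000 / (0.003 * 5e+11)
rate = 1016000.0 / 1.500e+09
rate = 6.77e-04 m^3/s


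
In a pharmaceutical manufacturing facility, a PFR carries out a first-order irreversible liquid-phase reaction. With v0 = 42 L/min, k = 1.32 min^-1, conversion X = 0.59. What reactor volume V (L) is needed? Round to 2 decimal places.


V = (v0/k) * ln(1/(1-X))
V = (42/1.32) * ln(1/(1-0.59))
V = 31.818182 * ln(2.439024)
V = 31.818182 * 0.891598
V = 28.37 L


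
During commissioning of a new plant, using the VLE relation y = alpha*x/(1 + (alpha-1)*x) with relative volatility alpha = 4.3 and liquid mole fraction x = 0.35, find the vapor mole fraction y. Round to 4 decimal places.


y = alpha*x / (1 + (alpha-1)*x)
y = 4.3*0.35 / (1 + (4.3-1)*0.35)
y = 1.505 / (1 + 1.155)
y = 1.505 / 2.155
y = 0.6984


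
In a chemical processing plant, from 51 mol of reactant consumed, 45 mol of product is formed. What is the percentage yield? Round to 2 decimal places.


Yield = (moles product / moles consumed) * 100%
Yield = (45 / 51) * 100
Yield = 0.8824 * 100
Yield = 88.24%


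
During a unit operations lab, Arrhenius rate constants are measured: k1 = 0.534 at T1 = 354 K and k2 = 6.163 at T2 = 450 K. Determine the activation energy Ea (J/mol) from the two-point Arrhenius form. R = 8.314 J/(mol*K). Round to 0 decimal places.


Ea = R * ln(k2/k1) / (1/T1 - 1/T2)
ln(k2/k1) = ln(6.163/0.534) = 2.4459231
1/T1 - 1/T2 = 1/354 - 1/450 = 0.000602636535
Ea = 8.314 * 2.4459231 / 0.000602636535
Ea = 33744 J/mol


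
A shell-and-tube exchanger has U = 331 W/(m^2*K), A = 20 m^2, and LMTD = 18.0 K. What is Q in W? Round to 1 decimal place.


Q = U * A * LMTD
Q = 331 * 20 * 18.0
Q = 119160.0 W


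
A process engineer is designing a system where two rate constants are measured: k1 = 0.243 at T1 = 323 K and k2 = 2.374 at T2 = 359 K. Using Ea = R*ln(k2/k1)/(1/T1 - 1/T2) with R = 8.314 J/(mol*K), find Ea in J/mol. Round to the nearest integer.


Ea = R * ln(k2/k1) / (1/T1 - 1/T2)
ln(k2/k1) = ln(2.374/0.243) = 2.2792701
1/T1 - 1/T2 = 1/323 - 1/359 = 0.000310459912
Ea = 8.314 * 2.2792701 / 0.000310459912
Ea = 61038 J/mol


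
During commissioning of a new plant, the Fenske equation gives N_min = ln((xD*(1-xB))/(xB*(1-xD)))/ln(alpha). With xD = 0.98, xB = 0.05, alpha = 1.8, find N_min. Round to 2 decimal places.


N_min = ln((xD*(1-xB))/(xB*(1-xD))) / ln(alpha)
Numerator inside ln: 0.931 / 0.001 = 931.0
ln(931.0) = 6.836259
ln(alpha) = ln(1.8) = 0.587787
N_min = 6.836259 / 0.587787 = 11.63


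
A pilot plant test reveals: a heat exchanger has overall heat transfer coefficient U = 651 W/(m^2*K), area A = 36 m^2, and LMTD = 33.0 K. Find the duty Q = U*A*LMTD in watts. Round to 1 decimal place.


Q = U * A * LMTD
Q = 651 * 36 * 33.0
Q = 773388.0 W


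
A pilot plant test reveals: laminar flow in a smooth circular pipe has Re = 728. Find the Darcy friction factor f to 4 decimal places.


f = 64 / Re
f = 64 / 728
f = 0.0879


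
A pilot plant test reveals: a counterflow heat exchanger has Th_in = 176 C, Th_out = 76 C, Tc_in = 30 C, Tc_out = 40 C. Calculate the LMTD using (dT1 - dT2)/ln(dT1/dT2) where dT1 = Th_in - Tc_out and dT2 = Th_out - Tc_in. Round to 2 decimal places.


dT1 = Th_in - Tc_out = 176 - 40 = 136
dT2 = Th_out - Tc_in = 76 - 30 = 46
LMTD = (dT1 - dT2) / ln(dT1/dT2)
LMTD = (136 - 46) / ln(136/46)
LMTD = 83.02 K


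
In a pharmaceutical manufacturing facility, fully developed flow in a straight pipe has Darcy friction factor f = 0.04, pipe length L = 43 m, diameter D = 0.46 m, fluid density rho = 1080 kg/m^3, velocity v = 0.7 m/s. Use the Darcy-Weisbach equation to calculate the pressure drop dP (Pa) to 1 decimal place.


dP = f * (L/D) * (rho*v^2/2)
dP = 0.04 * (43/0.46) * (1080*0.7^2/2)
L/D = 93.47826087
rho*v^2/2 = 1080*0.49/2 = 264.6
dP = 0.04 * 93.47826087 * 264.6
dP = 989.4 Pa


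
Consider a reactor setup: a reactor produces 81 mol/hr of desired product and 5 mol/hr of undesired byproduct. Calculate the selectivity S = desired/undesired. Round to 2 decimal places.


S = desired product rate / undesired product rate
S = 81 / 5
S = 16.20


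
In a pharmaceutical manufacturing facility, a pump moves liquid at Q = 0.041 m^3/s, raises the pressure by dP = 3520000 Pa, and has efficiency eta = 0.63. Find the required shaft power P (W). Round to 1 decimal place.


P = Q * dP / eta
P = 0.041 * 3520000 / 0.63
P = 144320.0 / 0.63
P = 229079.4 W


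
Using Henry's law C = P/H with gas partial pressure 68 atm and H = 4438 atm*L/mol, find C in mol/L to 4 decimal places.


C = P / H
C = 68 / 4438
C = 0.0153 mol/L


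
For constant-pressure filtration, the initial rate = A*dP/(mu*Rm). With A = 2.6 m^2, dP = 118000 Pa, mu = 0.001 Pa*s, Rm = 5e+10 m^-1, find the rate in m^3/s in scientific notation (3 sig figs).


rate = A * dP / (mu * Rm)
rate = 2.6 * 118000 / (0.001 * 5e+10)
rate = 306800.0 / 5.000e+07
rate = 6.14e-03 m^3/s


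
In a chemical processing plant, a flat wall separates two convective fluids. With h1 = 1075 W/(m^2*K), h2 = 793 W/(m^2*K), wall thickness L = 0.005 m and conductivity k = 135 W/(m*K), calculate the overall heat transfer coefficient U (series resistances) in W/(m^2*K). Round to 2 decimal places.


1/U = 1/h1 + L/k + 1/h2
1/U = 1/1075 + 0.005/135 + 1/793
1/U = 0.0009302326 + 3.7037e-05 + 0.001261034
1/U = 0.0022283036
U = 448.77 W/(m^2*K)


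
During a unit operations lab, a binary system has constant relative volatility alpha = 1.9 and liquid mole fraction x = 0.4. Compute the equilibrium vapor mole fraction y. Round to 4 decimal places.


y = alpha*x / (1 + (alpha-1)*x)
y = 1.9*0.4 / (1 + (1.9-1)*0.4)
y = 0.76 / (1 + 0.36)
y = 0.76 / 1.36
y = 0.5588


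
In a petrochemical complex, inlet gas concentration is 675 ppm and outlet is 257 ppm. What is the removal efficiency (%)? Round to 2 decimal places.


Efficiency = (G_in - G_out) / G_in * 100%
Efficiency = (675 - 257) / 675 * 100
Efficiency = 418 / 675 * 100
Efficiency = 61.93%


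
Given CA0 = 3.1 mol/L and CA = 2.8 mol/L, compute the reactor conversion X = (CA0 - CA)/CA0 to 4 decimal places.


X = (CA0 - CA) / CA0
X = (3.1 - 2.8) / 3.1
X = 0.3 / 3.1
X = 0.0968


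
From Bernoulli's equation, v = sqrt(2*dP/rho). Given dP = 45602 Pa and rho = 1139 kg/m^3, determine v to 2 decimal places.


v = sqrt(2*dP/rho)
v = sqrt(2*45602/1139)
v = sqrt(80.073749)
v = 8.95 m/s


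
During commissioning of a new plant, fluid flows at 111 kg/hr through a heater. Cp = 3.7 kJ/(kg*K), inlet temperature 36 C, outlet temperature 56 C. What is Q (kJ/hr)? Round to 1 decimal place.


Q = m_dot * Cp * (T2 - T1)
Q = 111 * 3.7 * (56 - 36)
Q = 111 * 3.7 * 20
Q = 8214.0 kJ/hr


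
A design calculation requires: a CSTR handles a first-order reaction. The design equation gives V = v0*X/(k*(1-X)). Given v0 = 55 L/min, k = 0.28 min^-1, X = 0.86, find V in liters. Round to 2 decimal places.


V = v0 * X / (k * (1 - X))
V = 55 * 0.86 / (0.28 * (1 - 0.86))
V = 47.3 / (0.28 * 0.14)
V = 47.3 / 0.0392
V = 1206.63 L


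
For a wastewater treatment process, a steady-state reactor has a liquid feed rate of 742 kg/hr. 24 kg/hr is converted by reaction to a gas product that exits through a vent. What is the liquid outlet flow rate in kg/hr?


Steady-state mass balance on the main outlet: F_out = F_in - F_removed
F_out = 742 - 24
F_out = 718 kg/hr


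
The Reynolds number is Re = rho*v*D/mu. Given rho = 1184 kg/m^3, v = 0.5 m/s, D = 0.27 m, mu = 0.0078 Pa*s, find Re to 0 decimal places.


Re = rho * v * D / mu
Re = 1184 * 0.5 * 0.27 / 0.0078
Re = 159.84 / 0.0078
Re = 20492


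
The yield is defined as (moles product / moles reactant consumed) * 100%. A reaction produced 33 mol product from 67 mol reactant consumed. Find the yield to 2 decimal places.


Yield = (moles product / moles consumed) * 100%
Yield = (33 / 67) * 100
Yield = 0.4925 * 100
Yield = 49.25%


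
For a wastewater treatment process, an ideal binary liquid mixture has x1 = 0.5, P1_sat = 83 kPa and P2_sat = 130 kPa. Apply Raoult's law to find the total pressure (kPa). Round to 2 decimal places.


P = x1*P1_sat + x2*P2_sat
x2 = 1 - x1 = 1 - 0.5 = 0.5
P = 0.5*83 + 0.5*130
P = 41.5 + 65.0
P = 106.50 kPa


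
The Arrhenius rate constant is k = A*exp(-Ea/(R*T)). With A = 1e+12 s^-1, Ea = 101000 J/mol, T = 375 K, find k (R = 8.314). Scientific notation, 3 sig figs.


k = A * exp(-Ea/(R*T))
k = 1e+12 * exp(-101000 / (8.314 * 375))
k = 1e+12 * exp(-32.395157)
k = 8.53e-03


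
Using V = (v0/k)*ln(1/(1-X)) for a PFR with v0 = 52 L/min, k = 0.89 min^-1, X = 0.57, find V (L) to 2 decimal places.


V = (v0/k) * ln(1/(1-X))
V = (52/0.89) * ln(1/(1-0.57))
V = 58.426966 * ln(2.325581)
V = 58.426966 * 0.84397
V = 49.31 L


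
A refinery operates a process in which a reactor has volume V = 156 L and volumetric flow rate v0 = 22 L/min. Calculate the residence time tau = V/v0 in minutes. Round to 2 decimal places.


tau = V / v0
tau = 156 / 22
tau = 7.09 min


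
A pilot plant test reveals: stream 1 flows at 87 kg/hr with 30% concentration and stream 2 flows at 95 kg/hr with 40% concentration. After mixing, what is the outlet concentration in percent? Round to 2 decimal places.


Mass balance on solute: F1*x1 + F2*x2 = F3*x3
F3 = F1 + F2 = 87 + 95 = 182 kg/hr
x3 = (F1*x1 + F2*x2)/F3
x3 = (87*0.3 + 95*0.4) / 182
x3 = 35.22%


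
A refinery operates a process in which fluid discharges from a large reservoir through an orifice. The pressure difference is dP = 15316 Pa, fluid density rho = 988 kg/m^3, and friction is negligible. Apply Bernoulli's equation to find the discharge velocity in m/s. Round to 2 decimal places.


v = sqrt(2*dP/rho)
v = sqrt(2*15316/988)
v = sqrt(31.004049)
v = 5.57 m/s


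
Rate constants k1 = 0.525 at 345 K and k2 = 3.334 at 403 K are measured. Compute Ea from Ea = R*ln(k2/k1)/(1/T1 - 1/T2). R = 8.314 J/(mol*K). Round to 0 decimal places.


Ea = R * ln(k2/k1) / (1/T1 - 1/T2)
ln(k2/k1) = ln(3.334/0.525) = 1.8485298
1/T1 - 1/T2 = 1/345 - 1/403 = 0.000417161146
Ea = 8.314 * 1.8485298 / 0.000417161146
Ea = 36841 J/mol


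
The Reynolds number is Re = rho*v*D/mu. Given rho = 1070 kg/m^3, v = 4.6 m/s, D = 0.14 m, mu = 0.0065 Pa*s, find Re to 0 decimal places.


Re = rho * v * D / mu
Re = 1070 * 4.6 * 0.14 / 0.0065
Re = 689.08 / 0.0065
Re = 106012


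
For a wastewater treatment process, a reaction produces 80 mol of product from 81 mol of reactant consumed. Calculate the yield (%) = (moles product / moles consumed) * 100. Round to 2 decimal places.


Yield = (moles product / moles consumed) * 100%
Yield = (80 / 81) * 100
Yield = 0.9877 * 100
Yield = 98.77%


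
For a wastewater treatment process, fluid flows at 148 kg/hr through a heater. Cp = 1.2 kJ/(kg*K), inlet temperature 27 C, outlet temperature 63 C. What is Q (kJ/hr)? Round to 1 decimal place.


Q = m_dot * Cp * (T2 - T1)
Q = 148 * 1.2 * (63 - 27)
Q = 148 * 1.2 * 36
Q = 6393.6 kJ/hr


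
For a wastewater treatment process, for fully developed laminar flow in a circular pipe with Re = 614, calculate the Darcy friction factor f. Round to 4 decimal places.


f = 64 / Re
f = 64 / 614
f = 0.1042


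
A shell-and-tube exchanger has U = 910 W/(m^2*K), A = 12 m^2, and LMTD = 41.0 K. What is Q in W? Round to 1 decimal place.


Q = U * A * LMTD
Q = 910 * 12 * 41.0
Q = 447720.0 W


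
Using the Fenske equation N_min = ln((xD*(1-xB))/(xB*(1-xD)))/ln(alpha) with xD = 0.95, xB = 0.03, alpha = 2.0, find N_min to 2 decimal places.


N_min = ln((xD*(1-xB))/(xB*(1-xD))) / ln(alpha)
Numerator inside ln: 0.9215 / 0.0015 = 614.333333
ln(614.333333) = 6.420538
ln(alpha) = ln(2.0) = 0.693147
N_min = 6.420538 / 0.693147 = 9.26


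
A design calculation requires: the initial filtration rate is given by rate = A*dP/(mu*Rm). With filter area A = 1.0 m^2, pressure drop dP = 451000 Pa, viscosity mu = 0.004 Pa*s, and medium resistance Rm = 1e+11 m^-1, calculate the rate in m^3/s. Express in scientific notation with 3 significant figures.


rate = A * dP / (mu * Rm)
rate = 1.0 * 451000 / (0.004 * 1e+11)
rate = 451000.0 / 4.000e+08
rate = 1.13e-03 m^3/s


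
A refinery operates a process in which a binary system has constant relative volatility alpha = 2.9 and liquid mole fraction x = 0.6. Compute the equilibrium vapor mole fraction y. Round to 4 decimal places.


y = alpha*x / (1 + (alpha-1)*x)
y = 2.9*0.6 / (1 + (2.9-1)*0.6)
y = 1.74 / (1 + 1.14)
y = 1.74 / 2.14
y = 0.8131


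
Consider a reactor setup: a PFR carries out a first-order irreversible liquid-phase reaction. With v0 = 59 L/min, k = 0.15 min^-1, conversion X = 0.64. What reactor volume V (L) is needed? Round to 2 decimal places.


V = (v0/k) * ln(1/(1-X))
V = (59/0.15) * ln(1/(1-0.64))
V = 393.333333 * ln(2.777778)
V = 393.333333 * 1.021651
V = 401.85 L


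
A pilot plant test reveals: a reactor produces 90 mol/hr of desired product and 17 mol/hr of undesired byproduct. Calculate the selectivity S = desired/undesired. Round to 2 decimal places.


S = desired product rate / undesired product rate
S = 90 / 17
S = 5.29


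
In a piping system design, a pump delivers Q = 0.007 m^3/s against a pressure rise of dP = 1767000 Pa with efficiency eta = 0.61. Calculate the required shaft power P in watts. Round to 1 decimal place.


P = Q * dP / eta
P = 0.007 * 1767000 / 0.61
P = 12369.0 / 0.61
P = 20277.0 W


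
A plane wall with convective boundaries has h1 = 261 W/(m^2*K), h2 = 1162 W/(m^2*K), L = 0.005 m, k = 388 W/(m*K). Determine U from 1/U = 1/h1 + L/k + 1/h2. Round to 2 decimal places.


1/U = 1/h1 + L/k + 1/h2
1/U = 1/261 + 0.005/388 + 1/1162
1/U = 0.0038314176 + 1.28866e-05 + 0.0008605852
1/U = 0.0047048894
U = 212.54 W/(m^2*K)


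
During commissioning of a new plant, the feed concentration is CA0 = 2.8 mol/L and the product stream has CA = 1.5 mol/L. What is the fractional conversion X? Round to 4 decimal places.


X = (CA0 - CA) / CA0
X = (2.8 - 1.5) / 2.8
X = 1.3 / 2.8
X = 0.4643


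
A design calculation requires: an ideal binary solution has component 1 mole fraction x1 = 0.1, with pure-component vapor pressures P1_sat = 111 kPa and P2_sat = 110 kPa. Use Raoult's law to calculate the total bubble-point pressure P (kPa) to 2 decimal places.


P = x1*P1_sat + x2*P2_sat
x2 = 1 - x1 = 1 - 0.1 = 0.9
P = 0.1*111 + 0.9*110
P = 11.1 + 99.0
P = 110.10 kPa


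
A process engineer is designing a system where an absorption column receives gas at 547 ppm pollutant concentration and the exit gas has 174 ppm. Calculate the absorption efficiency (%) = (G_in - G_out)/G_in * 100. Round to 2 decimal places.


Efficiency = (G_in - G_out) / G_in * 100%
Efficiency = (547 - 174) / 547 * 100
Efficiency = 373 / 547 * 100
Efficiency = 68.19%


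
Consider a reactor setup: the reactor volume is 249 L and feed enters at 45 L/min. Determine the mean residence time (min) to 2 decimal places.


tau = V / v0
tau = 249 / 45
tau = 5.53 min


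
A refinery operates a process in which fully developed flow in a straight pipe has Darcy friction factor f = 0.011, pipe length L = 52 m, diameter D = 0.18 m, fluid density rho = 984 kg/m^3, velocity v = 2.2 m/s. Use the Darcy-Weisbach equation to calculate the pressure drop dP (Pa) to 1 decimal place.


dP = f * (L/D) * (rho*v^2/2)
dP = 0.011 * (52/0.18) * (984*2.2^2/2)
L/D = 288.88888889
rho*v^2/2 = 984*4.84/2 = 2381.28
dP = 0.011 * 288.88888889 * 2381.28
dP = 7567.2 Pa


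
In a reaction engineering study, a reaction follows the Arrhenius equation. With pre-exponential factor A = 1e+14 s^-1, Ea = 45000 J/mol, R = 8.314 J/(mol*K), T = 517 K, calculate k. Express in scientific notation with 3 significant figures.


k = A * exp(-Ea/(R*T))
k = 1e+14 * exp(-45000 / (8.314 * 517))
k = 1e+14 * exp(-10.469163)
k = 2.84e+09


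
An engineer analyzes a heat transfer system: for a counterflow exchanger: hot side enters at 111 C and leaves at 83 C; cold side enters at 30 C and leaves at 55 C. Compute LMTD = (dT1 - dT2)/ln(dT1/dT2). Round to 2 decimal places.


dT1 = Th_in - Tc_out = 111 - 55 = 56
dT2 = Th_out - Tc_in = 83 - 30 = 53
LMTD = (dT1 - dT2) / ln(dT1/dT2)
LMTD = (56 - 53) / ln(56/53)
LMTD = 54.49 K


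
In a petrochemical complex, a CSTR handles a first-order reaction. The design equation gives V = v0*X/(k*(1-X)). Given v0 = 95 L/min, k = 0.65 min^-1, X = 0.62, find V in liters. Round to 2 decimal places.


V = v0 * X / (k * (1 - X))
V = 95 * 0.62 / (0.65 * (1 - 0.62))
V = 58.9 / (0.65 * 0.38)
V = 58.9 / 0.247
V = 238.46 L


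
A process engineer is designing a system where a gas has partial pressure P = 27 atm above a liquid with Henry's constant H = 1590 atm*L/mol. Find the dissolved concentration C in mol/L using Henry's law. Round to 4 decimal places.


C = P / H
C = 27 / 1590
C = 0.0170 mol/L


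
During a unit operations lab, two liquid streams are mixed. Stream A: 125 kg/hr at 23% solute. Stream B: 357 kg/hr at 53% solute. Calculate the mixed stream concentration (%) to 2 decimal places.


Mass balance on solute: F1*x1 + F2*x2 = F3*x3
F3 = F1 + F2 = 125 + 357 = 482 kg/hr
x3 = (F1*x1 + F2*x2)/F3
x3 = (125*0.23 + 357*0.53) / 482
x3 = 45.22%


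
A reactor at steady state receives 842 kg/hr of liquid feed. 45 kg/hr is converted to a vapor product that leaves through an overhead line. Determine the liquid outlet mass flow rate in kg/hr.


Steady-state mass balance on the main outlet: F_out = F_in - F_removed
F_out = 842 - 45
F_out = 797 kg/hr
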